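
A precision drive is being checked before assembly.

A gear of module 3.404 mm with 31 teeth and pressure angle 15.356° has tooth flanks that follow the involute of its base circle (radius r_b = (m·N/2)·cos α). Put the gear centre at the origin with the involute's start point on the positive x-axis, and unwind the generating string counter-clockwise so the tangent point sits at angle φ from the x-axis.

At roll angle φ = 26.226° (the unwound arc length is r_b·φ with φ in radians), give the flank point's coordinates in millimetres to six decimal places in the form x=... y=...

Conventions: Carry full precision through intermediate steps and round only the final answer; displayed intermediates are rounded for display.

single-mesh involute tooth geometry (31T wheel at module 3.404)
pitch radius r_p = m·N/2 = 3.404·31/2 = 52.762000
base radius r_b = r_p·cos α = 52.762000·cos 15.356° = 50.878347
roll angle φ = 26.226° = 0.45773005 rad
x = r_b·(cos φ + φ·sin φ) = 55.932336
y = r_b·(sin φ − φ·cos φ) = 1.592625

x=55.932336 y=1.592625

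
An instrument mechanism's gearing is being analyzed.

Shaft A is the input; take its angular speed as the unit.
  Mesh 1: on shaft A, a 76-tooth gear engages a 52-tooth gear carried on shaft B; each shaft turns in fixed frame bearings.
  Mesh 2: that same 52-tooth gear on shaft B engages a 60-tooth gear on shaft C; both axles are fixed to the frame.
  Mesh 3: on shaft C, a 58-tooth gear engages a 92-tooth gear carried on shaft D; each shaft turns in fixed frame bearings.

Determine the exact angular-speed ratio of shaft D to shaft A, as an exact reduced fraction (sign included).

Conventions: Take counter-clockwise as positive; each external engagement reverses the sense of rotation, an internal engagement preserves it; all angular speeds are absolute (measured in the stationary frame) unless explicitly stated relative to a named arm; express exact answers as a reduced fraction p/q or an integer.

-551/690

class = fixed-axis compound train [3 meshes; 3 ratios multiply, 3 sense flips]
mesh 1 [76T→52T]: running ratio 19/13, sense −
mesh 2 [52T→60T]: running ratio 19/15, sense +
mesh 3 [58T→92T]: running ratio 551/690, sense −
ω_out/ω_in = -551/690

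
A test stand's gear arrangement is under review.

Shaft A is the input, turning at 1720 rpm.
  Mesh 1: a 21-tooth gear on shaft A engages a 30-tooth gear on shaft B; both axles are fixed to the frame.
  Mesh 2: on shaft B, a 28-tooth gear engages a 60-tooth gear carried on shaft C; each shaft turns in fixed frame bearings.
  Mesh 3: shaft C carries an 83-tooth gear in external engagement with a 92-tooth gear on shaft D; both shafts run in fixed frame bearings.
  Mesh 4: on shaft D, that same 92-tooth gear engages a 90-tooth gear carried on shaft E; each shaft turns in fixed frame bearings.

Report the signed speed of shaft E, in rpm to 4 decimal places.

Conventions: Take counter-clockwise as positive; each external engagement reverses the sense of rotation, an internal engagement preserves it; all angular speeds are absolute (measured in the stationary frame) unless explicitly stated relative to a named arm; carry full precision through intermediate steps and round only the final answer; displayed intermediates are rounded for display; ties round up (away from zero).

4-mesh fixed-axis compound train (all bearings frame-fixed)
mesh 1 [21T→30T]: ω = 1720.0000×21/30 = 1204.0000 rpm, sense flips to −
mesh 2 [28T→60T]: ω = 1204.0000×28/60 = 561.8667 rpm, sense flips to +
mesh 3 [83T→92T]: ω = 561.8667×83/92 = 506.9014 rpm, sense flips to −
mesh 4 [92T→90T]: ω = 506.9014×92/90 = 518.1659 rpm, sense flips to +
signed output speed = +518.1659 rpm

+518.1659 rpm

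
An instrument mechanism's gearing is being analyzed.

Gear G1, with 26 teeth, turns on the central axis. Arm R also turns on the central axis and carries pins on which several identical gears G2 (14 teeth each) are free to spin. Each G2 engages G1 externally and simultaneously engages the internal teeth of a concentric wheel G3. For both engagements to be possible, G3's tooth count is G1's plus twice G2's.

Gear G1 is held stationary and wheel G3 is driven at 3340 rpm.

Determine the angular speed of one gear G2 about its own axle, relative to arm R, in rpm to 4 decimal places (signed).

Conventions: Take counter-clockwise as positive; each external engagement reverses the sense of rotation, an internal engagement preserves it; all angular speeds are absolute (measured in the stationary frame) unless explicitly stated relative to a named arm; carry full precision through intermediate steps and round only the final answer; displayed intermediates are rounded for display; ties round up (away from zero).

+4186.9286 rpm

planetary set (26T centre, 14T on arm, 54T internal) — Willis relation
normalise by the input: solve with ω_ring = 1, then scale by 3340 rpm
ring teeth: 26 + 2·14 = 54
26(ω_sun−ω_arm) = −54(ω_ring−ω_arm),  ω_sun = 0, ω_ring = 1
26(0−ω_arm) = −54(1−ω_arm)  ⇒  80·ω_arm = 54  ⇒  ω_arm = 27/40
sun–planet mesh: 26·(0−27/40) = −14·(ω_p−ω_arm)  ⇒  ω_p−ω_arm = 351/280
scale: ω_p−ω_arm = 351/280 × 3340 rpm = +4186.9286 rpm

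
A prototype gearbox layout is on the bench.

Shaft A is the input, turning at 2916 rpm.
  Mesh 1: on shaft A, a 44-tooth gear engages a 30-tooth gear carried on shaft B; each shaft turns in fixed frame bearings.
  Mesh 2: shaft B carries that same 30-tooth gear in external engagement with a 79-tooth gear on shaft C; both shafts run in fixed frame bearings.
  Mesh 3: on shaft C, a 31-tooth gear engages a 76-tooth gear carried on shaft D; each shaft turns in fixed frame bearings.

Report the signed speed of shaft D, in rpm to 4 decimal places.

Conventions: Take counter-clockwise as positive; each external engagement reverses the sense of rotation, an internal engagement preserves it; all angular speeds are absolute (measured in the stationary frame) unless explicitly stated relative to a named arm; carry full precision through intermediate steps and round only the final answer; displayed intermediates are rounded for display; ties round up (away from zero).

-662.4624 rpm

topology: fixed-axis compound train — 3 meshes, A→D
mesh 1 [44T→30T]: ω = 2916.0000×44/30 = 4276.8000 rpm, sense flips to −
mesh 2 [30T→79T]: ω = 4276.8000×30/79 = 1624.1013 rpm, sense flips to +
mesh 3 [31T→76T]: ω = 1624.1013×31/76 = 662.4624 rpm, sense flips to −
signed output speed = -662.4624 rpm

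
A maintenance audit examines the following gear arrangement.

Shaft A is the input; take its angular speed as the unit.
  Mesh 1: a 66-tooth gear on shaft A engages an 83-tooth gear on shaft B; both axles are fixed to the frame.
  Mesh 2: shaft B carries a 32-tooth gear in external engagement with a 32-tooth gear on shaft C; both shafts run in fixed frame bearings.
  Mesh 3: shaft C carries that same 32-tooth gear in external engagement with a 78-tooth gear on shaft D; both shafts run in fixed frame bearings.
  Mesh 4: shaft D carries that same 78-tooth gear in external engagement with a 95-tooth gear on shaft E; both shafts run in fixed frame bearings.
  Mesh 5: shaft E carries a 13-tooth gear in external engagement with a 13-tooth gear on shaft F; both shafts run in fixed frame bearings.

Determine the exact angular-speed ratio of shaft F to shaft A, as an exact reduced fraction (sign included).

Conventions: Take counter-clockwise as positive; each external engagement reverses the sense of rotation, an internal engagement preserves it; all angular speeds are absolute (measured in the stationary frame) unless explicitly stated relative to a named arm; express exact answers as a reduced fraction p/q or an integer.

class = fixed-axis compound train [5 meshes; 5 ratios multiply, 5 sense flips]
mesh 1 [66T→83T]: running ratio 66/83, sense −
mesh 2 [32T→32T]: running ratio 66/83, sense +
mesh 3 [32T→78T]: running ratio 352/1079, sense −
mesh 4 [78T→95T]: running ratio 2112/7885, sense +
mesh 5 [13T→13T]: running ratio 2112/7885, sense −
ω_out/ω_in = -2112/7885

-2112/7885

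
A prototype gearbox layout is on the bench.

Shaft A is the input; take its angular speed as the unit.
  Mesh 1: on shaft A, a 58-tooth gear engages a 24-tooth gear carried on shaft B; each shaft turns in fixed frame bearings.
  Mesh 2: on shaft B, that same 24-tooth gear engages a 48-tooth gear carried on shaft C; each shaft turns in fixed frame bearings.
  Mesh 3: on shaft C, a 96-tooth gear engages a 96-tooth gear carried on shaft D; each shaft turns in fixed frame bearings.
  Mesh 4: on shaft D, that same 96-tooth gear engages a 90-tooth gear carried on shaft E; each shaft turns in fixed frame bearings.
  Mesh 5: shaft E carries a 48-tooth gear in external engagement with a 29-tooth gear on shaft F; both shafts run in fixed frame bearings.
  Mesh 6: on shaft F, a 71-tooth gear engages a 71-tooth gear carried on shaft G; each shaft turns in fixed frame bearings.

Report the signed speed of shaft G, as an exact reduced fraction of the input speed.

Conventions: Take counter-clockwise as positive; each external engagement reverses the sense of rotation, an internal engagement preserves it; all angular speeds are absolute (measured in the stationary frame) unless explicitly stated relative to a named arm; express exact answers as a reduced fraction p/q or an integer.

6-mesh fixed-axis compound train (all bearings frame-fixed)
mesh 1 [58T→24T]: |ω|/ω_in = 1×58/24 = 29/12, sense flips to −
mesh 2 [24T→48T]: |ω|/ω_in = (29/12)×24/48 = 29/24, sense flips to +
mesh 3 [96T→96T]: |ω|/ω_in = (29/24)×96/96 = 29/24, sense flips to −
mesh 4 [96T→90T]: |ω|/ω_in = (29/24)×96/90 = 58/45, sense flips to +
mesh 5 [48T→29T]: |ω|/ω_in = (58/45)×48/29 = 32/15, sense flips to −
mesh 6 [71T→71T]: |ω|/ω_in = (32/15)×71/71 = 32/15, sense flips to +
signed output speed (× input speed) = 32/15

32/15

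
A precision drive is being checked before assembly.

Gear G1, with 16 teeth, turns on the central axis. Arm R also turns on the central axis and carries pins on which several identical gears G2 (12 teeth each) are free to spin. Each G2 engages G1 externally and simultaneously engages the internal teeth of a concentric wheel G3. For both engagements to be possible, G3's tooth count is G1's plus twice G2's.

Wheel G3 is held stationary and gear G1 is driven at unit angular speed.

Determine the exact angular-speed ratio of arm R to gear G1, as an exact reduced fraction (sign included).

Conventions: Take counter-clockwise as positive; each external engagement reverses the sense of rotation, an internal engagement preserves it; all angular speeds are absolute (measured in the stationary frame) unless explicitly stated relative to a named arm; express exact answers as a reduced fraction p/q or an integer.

2/7

class = planetary set [G3 = 16+2·12 = 40; Willis about the carrier]
ring teeth: 16 + 2·12 = 40
16(ω_sun−ω_arm) = −40(ω_ring−ω_arm),  ω_ring = 0, ω_sun = 1
16(1−ω_arm) = −40(0−ω_arm)  ⇒  56·ω_arm = 16  ⇒  ω_arm = 2/7
ω_out/ω_in = 2/7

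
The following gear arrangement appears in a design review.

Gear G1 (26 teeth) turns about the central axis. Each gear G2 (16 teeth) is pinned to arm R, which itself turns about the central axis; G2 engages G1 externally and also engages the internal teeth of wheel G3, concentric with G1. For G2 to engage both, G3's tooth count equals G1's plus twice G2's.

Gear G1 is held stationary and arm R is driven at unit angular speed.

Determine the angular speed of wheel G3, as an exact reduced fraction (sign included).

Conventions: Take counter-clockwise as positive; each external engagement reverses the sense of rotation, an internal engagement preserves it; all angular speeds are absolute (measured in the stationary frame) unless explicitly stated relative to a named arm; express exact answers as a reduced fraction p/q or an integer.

topology: planetary set — G1 26T / G2 16T / G3 58T, arm = carrier (Willis)
ring teeth: 26 + 2·16 = 58
26(ω_sun−ω_arm) = −58(ω_ring−ω_arm),  ω_sun = 0, ω_arm = 1
ω_ring = 1 − (26/58)(0−1) = 42/29
exact speed ratio = 42/29

42/29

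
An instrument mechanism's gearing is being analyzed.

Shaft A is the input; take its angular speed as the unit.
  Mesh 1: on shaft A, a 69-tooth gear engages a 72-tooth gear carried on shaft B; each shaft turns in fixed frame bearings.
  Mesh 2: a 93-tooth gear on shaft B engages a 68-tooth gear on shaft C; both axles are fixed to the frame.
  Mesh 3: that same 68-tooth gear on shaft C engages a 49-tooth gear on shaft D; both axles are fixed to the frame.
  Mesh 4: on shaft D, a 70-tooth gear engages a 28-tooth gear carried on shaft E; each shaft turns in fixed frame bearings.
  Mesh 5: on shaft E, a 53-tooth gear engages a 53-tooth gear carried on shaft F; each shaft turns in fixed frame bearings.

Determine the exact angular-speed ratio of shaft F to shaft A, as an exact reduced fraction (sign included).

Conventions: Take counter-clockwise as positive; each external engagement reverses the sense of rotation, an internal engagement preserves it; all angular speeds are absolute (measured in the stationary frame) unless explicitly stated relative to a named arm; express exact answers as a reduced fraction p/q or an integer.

-3565/784

class = fixed-axis compound train [5 meshes; 5 ratios multiply, 5 sense flips]
mesh 1 [69T→72T]: running ratio 23/24, sense −
mesh 2 [93T→68T]: running ratio 713/544, sense +
mesh 3 [68T→49T]: running ratio 713/392, sense −
mesh 4 [70T→28T]: running ratio 3565/784, sense +
mesh 5 [53T→53T]: running ratio 3565/784, sense −
ω_out/ω_in = -3565/784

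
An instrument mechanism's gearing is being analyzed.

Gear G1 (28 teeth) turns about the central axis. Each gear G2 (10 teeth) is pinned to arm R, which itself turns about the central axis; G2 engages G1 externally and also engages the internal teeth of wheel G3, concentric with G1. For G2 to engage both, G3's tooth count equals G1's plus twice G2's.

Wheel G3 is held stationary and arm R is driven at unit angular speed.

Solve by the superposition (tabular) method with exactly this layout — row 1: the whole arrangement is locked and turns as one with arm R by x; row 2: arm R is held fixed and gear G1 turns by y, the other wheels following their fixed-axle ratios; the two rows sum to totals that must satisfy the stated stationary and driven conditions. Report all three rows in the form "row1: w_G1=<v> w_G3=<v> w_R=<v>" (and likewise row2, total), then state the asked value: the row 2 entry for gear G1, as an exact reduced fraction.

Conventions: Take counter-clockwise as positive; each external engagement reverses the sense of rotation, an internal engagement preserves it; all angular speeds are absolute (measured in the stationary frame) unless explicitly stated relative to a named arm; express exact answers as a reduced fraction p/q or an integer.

row1: w_G1=1 w_G3=1 w_R=1
row2: w_G1=12/7 w_G3=-1 w_R=0
total: w_G1=19/7 w_G3=0 w_R=1
asked value: 12/7

topology: planetary set — G1 28T / G2 10T / G3 48T, arm = carrier (Willis)
row 1 — lock + rotate with arm: ω_sun = ω_ring = ω_arm = x
row 2 — arm fixed, fixed-axis ratios: sun y, ring −(28/48)·y, arm 0
boundary: total ω_ring = x − (28/48)·y = 0 and total ω_arm = x = 1  ⇒  y = 12/7, x = 1
row 2 ring = −(28/48)·12/7 = -1
totals (row 1 + row 2): sun 1 + 12/7 = 19/7, ring 1 + (-1) = 0, arm 1 + 0 = 1
asked cell (row2, sun) = 12/7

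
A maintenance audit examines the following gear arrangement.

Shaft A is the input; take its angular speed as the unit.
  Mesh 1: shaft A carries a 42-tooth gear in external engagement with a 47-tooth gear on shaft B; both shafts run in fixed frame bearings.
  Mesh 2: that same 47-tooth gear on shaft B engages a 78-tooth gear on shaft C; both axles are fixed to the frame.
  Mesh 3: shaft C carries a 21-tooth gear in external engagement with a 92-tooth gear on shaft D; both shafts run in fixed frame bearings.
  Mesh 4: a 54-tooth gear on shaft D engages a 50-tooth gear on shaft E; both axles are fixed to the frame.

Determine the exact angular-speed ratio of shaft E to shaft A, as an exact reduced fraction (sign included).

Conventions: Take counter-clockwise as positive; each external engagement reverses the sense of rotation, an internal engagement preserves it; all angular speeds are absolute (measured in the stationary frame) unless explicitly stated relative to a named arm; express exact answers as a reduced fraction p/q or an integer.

class = fixed-axis compound train [4 meshes; 4 ratios multiply, 4 sense flips]
mesh 1 [42T→47T]: running ratio 42/47, sense −
mesh 2 [47T→78T]: running ratio 7/13, sense +
mesh 3 [21T→92T]: running ratio 147/1196, sense −
mesh 4 [54T→50T]: running ratio 3969/29900, sense +
ω_out/ω_in = 3969/29900

3969/29900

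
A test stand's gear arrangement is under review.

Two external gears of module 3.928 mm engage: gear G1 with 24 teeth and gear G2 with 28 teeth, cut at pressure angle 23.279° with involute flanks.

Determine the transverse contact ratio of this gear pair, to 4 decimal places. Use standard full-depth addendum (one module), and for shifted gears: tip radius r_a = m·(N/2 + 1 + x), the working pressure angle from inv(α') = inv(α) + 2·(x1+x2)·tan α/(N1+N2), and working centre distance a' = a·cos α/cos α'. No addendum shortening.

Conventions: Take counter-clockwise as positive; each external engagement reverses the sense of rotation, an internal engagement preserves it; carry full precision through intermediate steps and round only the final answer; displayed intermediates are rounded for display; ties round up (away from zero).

1.5028

single-mesh involute tooth geometry (24T engaging 28T at module 3.928)
base radii: r_b1 = 43.298719, r_b2 = 50.515172
tip radii: r_a1 = 51.064000, r_a2 = 58.920000
no profile shift: α' = α, a' = a
action lengths: √(r_a1²−r_b1²) = 27.069411, √(r_a2²−r_b2²) = 30.327937
base pitch p_b = π·m·cos α = 11.335578
CR = (27.069411 + 30.327937 − 102.128000·sin 23.27900°)/11.335578 = 1.502831
contact ratio ≈ 1.5028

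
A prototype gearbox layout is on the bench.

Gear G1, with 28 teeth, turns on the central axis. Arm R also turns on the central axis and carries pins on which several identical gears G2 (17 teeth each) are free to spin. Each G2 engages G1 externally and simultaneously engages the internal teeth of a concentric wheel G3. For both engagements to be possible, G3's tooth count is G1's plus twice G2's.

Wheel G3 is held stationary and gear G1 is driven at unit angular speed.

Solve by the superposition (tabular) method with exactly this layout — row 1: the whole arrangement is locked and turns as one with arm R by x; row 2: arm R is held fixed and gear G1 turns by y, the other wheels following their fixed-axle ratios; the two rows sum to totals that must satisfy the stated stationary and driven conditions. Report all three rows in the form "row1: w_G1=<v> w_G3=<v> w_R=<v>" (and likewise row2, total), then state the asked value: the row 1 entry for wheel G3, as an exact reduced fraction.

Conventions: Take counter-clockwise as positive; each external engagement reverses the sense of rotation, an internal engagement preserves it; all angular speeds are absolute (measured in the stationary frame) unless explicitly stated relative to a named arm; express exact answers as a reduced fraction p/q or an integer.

recognized (axles ride arm R): planetary set, 28/17/62 teeth
row 1 — lock + rotate with arm: ω_sun = ω_ring = ω_arm = x
row 2: sun turns y, ring = −(28/62)·y, arm 0
boundary: total ω_ring = x − (28/62)·y = 0 and total ω_sun = x + y = 1  ⇒  y = 31/45, x = 14/45
row 2 ring = −(28/62)·31/45 = -14/45
totals (row 1 + row 2): sun 14/45 + 31/45 = 1, ring 14/45 + (-14/45) = 0, arm 14/45 + 0 = 14/45
asked cell (row1, ring) = 14/45

row1: w_G1=14/45 w_G3=14/45 w_R=14/45
row2: w_G1=31/45 w_G3=-14/45 w_R=0
total: w_G1=1 w_G3=0 w_R=14/45
asked value: 14/45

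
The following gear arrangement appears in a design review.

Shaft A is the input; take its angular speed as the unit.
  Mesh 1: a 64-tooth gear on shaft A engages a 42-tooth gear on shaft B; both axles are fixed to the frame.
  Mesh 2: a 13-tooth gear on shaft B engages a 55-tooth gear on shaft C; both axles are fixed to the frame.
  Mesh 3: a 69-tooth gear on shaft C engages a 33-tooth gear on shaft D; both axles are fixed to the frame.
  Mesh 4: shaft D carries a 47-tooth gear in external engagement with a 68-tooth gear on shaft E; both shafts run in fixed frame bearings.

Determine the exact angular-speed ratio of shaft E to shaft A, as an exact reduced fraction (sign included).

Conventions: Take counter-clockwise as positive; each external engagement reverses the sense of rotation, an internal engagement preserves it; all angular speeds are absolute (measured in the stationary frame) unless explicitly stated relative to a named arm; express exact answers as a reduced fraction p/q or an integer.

112424/215985

class = fixed-axis compound train [4 meshes; 4 ratios multiply, 4 sense flips]
mesh 1 [64T→42T]: running ratio 32/21, sense −
mesh 2 [13T→55T]: running ratio 416/1155, sense +
mesh 3 [69T→33T]: running ratio 9568/12705, sense −
mesh 4 [47T→68T]: running ratio 112424/215985, sense +
ω_out/ω_in = 112424/215985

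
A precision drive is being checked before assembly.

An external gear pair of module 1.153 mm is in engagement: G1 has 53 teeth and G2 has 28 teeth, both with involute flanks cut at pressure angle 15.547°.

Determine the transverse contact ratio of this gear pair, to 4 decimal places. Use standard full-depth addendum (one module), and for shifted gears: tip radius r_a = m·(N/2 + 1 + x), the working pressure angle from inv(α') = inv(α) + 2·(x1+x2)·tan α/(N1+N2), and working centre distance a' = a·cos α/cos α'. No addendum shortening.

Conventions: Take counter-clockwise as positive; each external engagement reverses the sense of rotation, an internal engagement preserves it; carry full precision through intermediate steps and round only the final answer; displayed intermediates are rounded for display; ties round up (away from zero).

topology: single-mesh involute geometry — m = 1.153, 53T/28T pair
base radii: r_b1 = 29.436539, r_b2 = 15.551379
tip radii: r_a1 = 31.707500, r_a2 = 17.295000
no profile shift: α' = α, a' = a
action lengths: √(r_a1²−r_b1²) = 11.783707, √(r_a2²−r_b2²) = 7.567803
base pitch p_b = π·m·cos α = 3.489721
CR = (11.783707 + 7.567803 − 46.696500·sin 15.54700°)/3.489721 = 1.958754
contact ratio ≈ 1.9588

1.9588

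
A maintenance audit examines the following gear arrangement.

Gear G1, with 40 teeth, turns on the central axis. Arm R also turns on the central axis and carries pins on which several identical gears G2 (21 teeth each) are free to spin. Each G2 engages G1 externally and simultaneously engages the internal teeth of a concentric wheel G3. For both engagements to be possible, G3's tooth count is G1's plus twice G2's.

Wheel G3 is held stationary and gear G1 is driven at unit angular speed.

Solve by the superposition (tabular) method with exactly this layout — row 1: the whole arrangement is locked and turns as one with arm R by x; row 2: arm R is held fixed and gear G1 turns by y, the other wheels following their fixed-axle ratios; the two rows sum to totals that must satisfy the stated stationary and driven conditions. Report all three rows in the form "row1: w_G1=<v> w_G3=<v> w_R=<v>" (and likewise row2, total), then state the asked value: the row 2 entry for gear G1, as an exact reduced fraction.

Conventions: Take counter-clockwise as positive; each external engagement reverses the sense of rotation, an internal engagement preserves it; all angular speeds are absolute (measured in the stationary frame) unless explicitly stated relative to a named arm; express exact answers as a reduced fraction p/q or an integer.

class = planetary set [G3 = 40+2·21 = 82; Willis about the carrier]
row 1 (train locked, turned with arm): all members turn x
row 2 (arm held, sun turns y): ω_ring = −(40/82)·y, ω_arm = 0
boundary: total ω_ring = x − (40/82)·y = 0 and total ω_sun = x + y = 1  ⇒  y = 41/61, x = 20/61
row 2 ring = −(40/82)·41/61 = -20/61
totals (row 1 + row 2): sun 20/61 + 41/61 = 1, ring 20/61 + (-20/61) = 0, arm 20/61 + 0 = 20/61
asked cell (row2, sun) = 41/61

row1: w_G1=20/61 w_G3=20/61 w_R=20/61
row2: w_G1=41/61 w_G3=-20/61 w_R=0
total: w_G1=1 w_G3=0 w_R=20/61
asked value: 41/61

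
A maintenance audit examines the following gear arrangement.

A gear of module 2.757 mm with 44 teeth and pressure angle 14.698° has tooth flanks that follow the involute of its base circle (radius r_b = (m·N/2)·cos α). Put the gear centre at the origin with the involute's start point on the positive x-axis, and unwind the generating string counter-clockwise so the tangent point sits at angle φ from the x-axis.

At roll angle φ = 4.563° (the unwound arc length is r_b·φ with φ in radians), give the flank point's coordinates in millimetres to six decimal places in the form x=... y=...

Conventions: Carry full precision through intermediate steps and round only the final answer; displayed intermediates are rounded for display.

single-mesh involute tooth geometry (44T wheel at module 2.757)
pitch radius r_p = m·N/2 = 2.757·44/2 = 60.654000
base radius r_b = r_p·cos α = 60.654000·cos 14.698° = 58.669196
roll angle φ = 4.563° = 0.07963937 rad
x = r_b·(cos φ + φ·sin φ) = 58.854953
y = r_b·(sin φ − φ·cos φ) = 0.009872

x=58.854953 y=0.009872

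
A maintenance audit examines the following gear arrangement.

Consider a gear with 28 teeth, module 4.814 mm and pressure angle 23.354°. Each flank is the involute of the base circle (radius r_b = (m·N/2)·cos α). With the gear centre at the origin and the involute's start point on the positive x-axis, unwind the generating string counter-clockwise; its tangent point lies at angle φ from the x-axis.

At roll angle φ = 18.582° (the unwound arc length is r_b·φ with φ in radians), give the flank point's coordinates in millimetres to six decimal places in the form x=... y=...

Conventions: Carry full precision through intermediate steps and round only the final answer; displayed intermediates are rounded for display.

x=65.043419 y=0.696185

topology: single-mesh involute geometry — m = 4.814, N = 28
pitch radius r_p = m·N/2 = 4.814·28/2 = 67.396000
base radius r_b = r_p·cos α = 67.396000·cos 23.354° = 61.874460
roll angle φ = 18.582° = 0.32431708 rad
x = r_b·(cos φ + φ·sin φ) = 65.043419
y = r_b·(sin φ − φ·cos φ) = 0.696185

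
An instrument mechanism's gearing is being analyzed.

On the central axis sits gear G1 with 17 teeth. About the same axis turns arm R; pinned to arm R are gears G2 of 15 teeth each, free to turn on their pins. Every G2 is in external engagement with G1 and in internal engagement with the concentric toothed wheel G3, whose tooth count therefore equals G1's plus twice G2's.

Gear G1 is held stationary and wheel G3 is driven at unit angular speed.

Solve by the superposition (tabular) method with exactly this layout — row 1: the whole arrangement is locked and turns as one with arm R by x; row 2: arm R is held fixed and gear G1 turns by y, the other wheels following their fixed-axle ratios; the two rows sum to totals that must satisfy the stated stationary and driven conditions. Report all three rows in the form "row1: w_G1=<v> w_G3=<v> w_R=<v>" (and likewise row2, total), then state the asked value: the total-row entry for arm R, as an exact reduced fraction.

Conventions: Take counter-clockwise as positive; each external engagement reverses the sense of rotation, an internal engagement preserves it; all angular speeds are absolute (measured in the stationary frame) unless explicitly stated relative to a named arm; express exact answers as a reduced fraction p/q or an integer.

row1: w_G1=47/64 w_G3=47/64 w_R=47/64
row2: w_G1=-47/64 w_G3=17/64 w_R=0
total: w_G1=0 w_G3=1 w_R=47/64
asked value: 47/64

recognized (axles ride arm R): planetary set, 17/15/47 teeth
row 1: whole set turns with the arm by x
row 2: sun turns y, ring = −(17/47)·y, arm 0
boundary: total ω_sun = x + y = 0 and total ω_ring = x − (17/47)·y = 1  ⇒  y = -47/64, x = 47/64
row 2 ring = −(17/47)·(-47/64) = 17/64
totals (row 1 + row 2): sun 47/64 + (-47/64) = 0, ring 47/64 + 17/64 = 1, arm 47/64 + 0 = 47/64
asked cell (total, arm) = 47/64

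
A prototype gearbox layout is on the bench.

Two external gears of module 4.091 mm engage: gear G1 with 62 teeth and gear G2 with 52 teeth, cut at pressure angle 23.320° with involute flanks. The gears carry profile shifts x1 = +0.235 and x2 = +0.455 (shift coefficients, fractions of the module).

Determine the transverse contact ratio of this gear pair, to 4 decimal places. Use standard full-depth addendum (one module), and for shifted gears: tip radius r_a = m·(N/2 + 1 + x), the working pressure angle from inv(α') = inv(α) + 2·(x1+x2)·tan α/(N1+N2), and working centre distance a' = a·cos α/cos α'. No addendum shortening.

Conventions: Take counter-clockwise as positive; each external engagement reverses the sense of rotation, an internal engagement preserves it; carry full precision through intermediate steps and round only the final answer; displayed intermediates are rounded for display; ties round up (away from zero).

1.5497

class = single-mesh tooth geometry [involute pair 62T × 52T, m = 4.091]
base radii: r_b1 = 116.460771, r_b2 = 97.676776
tip radii: r_a1 = 131.873385, r_a2 = 112.318405
inv(α') = inv(23.320°) + 2·(+0.235+0.455)·tan α/(62+52) = 0.02928949  ⇒  α' = 24.81777°
a' = a·cos α / cos α' = 233.1870·cos 23.320°/cos 24.81777° = 235.925935
action lengths: √(r_a1²−r_b1²) = 61.866618, √(r_a2²−r_b2²) = 55.449721
base pitch p_b = π·m·cos α = 11.802332
CR = (61.866618 + 55.449721 − 235.925935·sin 24.81777°)/11.802332 = 1.549719
contact ratio ≈ 1.5497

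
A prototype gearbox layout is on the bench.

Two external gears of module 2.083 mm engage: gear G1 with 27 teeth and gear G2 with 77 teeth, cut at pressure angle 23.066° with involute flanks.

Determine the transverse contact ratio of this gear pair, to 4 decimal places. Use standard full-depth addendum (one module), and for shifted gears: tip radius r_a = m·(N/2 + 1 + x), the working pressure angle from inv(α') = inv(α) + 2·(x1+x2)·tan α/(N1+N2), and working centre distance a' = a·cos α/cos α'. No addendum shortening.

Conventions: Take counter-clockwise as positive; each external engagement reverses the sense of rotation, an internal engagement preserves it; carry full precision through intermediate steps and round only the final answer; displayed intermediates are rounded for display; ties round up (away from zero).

1.5872

recognized (one external pair, fixed centres): single-mesh tooth geometry, m = 2.083, N1 = 27, N2 = 77
base radii: r_b1 = 25.872383, r_b2 = 73.784203
tip radii: r_a1 = 30.203500, r_a2 = 82.278500
no profile shift: α' = α, a' = a
action lengths: √(r_a1²−r_b1²) = 15.584326, √(r_a2²−r_b2²) = 36.409380
base pitch p_b = π·m·cos α = 6.020777
CR = (15.584326 + 36.409380 − 108.316000·sin 23.06600°)/6.020777 = 1.587245
contact ratio ≈ 1.5872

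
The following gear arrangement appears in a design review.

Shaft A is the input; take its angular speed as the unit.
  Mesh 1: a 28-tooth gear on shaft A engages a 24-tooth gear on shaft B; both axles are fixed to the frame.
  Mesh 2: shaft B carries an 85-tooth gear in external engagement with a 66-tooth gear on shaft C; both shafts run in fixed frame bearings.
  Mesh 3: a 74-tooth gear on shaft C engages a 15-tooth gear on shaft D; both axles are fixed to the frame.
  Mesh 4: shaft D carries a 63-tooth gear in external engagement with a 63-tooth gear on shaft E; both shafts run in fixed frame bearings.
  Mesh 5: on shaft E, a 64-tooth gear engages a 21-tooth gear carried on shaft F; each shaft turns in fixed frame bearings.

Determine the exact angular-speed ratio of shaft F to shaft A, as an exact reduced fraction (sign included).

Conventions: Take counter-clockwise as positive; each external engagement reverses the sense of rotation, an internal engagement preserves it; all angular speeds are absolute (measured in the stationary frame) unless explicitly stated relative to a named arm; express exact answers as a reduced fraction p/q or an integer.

class = fixed-axis compound train [5 meshes; 5 ratios multiply, 5 sense flips]
mesh 1 [28T→24T]: running ratio 7/6, sense −
mesh 2 [85T→66T]: running ratio 595/396, sense +
mesh 3 [74T→15T]: running ratio 4403/594, sense −
mesh 4 [63T→63T]: running ratio 4403/594, sense +
mesh 5 [64T→21T]: running ratio 20128/891, sense −
ω_out/ω_in = -20128/891

-20128/891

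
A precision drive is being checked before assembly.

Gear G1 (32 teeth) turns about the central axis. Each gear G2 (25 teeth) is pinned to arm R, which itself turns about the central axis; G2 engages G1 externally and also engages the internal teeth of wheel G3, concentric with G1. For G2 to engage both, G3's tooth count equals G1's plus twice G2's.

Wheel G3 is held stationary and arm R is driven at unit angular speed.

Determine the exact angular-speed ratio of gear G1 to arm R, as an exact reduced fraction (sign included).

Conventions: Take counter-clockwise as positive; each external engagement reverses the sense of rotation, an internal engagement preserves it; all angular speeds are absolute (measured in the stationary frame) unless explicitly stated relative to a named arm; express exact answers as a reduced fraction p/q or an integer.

planetary set (32T centre, 25T on arm, 82T internal) — Willis relation
ring teeth: 32 + 2·25 = 82
32(ω_sun−ω_arm) = −82(ω_ring−ω_arm),  ω_ring = 0, ω_arm = 1
ω_sun = 1 − (82/32)(0−1) = 57/16
ω_out/ω_in = 57/16

57/16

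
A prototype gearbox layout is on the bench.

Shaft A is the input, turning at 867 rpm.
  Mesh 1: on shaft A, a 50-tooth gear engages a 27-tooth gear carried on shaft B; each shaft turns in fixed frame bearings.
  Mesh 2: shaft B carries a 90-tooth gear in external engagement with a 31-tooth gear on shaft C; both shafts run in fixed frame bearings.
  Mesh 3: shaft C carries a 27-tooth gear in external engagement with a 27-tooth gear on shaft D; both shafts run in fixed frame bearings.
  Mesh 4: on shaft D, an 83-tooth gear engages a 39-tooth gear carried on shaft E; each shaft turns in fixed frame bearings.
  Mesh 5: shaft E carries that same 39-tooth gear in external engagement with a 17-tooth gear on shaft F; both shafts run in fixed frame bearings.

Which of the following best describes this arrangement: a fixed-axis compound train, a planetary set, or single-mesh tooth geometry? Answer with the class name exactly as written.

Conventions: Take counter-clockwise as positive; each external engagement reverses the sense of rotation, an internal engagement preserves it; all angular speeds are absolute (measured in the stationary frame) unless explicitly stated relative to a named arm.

5-mesh fixed-axis compound train (all bearings frame-fixed)
classification: fixed-axis compound train

fixed-axis compound train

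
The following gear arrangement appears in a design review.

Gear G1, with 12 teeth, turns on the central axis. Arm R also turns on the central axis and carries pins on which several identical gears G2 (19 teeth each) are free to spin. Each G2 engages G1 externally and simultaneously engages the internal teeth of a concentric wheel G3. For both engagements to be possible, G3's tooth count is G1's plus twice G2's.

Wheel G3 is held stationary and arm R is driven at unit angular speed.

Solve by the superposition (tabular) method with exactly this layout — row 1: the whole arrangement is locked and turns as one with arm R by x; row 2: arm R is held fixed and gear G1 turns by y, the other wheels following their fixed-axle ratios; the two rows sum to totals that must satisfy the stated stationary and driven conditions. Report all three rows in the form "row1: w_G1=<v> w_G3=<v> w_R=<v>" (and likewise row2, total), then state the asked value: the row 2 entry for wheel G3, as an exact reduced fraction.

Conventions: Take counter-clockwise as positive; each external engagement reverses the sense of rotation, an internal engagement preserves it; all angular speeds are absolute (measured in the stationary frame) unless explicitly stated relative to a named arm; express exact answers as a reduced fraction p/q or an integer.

class = planetary set [G3 = 12+2·19 = 50; Willis about the carrier]
row 1 (train locked, turned with arm): all members turn x
superposition row 2 [arm held]: sun y, ring −(12/50)·y, arm 0
boundary: total ω_ring = x − (12/50)·y = 0 and total ω_arm = x = 1  ⇒  y = 25/6, x = 1
row 2 ring = −(12/50)·25/6 = -1
totals (row 1 + row 2): sun 1 + 25/6 = 31/6, ring 1 + (-1) = 0, arm 1 + 0 = 1
asked cell (row2, ring) = -1

row1: w_G1=1 w_G3=1 w_R=1
row2: w_G1=25/6 w_G3=-1 w_R=0
total: w_G1=31/6 w_G3=0 w_R=1
asked value: -1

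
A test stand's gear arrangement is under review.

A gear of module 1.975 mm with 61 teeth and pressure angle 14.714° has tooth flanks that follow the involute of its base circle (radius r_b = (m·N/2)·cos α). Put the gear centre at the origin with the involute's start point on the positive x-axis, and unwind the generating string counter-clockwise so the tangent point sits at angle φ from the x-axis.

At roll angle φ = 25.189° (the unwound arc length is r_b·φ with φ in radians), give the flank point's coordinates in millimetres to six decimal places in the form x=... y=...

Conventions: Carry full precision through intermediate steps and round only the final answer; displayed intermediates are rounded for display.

class = single-mesh tooth geometry [base-circle involute, m = 1.975, 61T]
pitch radius r_p = m·N/2 = 1.975·61/2 = 60.237500
base radius r_b = r_p·cos α = 60.237500·cos 14.714° = 58.262055
roll angle φ = 25.189° = 0.43963099 rad
x = r_b·(cos φ + φ·sin φ) = 63.623222
y = r_b·(sin φ − φ·cos φ) = 1.618498

x=63.623222 y=1.618498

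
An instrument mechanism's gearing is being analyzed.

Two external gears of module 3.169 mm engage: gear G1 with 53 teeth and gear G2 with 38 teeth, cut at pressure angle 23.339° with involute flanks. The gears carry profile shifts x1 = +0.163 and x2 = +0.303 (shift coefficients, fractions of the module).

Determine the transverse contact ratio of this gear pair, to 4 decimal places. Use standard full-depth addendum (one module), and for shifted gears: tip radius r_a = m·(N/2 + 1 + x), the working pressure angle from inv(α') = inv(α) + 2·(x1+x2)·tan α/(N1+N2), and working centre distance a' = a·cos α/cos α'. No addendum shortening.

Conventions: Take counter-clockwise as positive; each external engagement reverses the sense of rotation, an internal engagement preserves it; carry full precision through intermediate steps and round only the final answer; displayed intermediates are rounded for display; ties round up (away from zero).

class = single-mesh tooth geometry [involute pair 53T × 38T, m = 3.169]
base radii: r_b1 = 77.107121, r_b2 = 55.284351
tip radii: r_a1 = 87.664047, r_a2 = 64.340207
inv(α') = inv(23.339°) + 2·(+0.163+0.303)·tan α/(53+38) = 0.02855187  ⇒  α' = 24.61833°
a' = a·cos α / cos α' = 144.1895·cos 23.339°/cos 24.61833° = 145.628704
action lengths: √(r_a1²−r_b1²) = 41.707038, √(r_a2²−r_b2²) = 32.913565
base pitch p_b = π·m·cos α = 9.141101
CR = (41.707038 + 32.913565 − 145.628704·sin 24.61833°)/9.141101 = 1.526710
contact ratio ≈ 1.5267

1.5267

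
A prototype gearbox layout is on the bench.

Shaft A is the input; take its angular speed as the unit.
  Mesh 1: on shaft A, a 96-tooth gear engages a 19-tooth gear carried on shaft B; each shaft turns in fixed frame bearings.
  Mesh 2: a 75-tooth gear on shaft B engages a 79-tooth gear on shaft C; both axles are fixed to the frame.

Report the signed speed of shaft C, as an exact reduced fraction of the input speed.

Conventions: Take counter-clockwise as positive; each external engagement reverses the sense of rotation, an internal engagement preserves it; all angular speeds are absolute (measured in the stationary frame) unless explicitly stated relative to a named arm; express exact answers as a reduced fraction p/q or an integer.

7200/1501

2-mesh fixed-axis compound train (all bearings frame-fixed)
mesh 1 [96T→19T]: |ω|/ω_in = 1×96/19 = 96/19, sense flips to −
mesh 2 [75T→79T]: |ω|/ω_in = (96/19)×75/79 = 7200/1501, sense flips to +
signed output speed (× input speed) = 7200/1501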